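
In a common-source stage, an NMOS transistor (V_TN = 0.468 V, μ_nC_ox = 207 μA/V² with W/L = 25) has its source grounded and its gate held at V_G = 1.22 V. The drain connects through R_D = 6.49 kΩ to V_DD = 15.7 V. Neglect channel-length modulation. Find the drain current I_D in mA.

I_D = 1.46 mA

V_GS = V_G = 1.22 V, so V_ov = 1.22 − 0.468 = 0.752 V.
k_n = μ_nC_ox · (W/L) = 5.175 mA/V².
Assume saturation: I_D = ½ k_n V_ov² = 0.5 × 5.175 × 0.752² = 1.46 mA, giving V_DS = V_DD − I_D R_D = 15.7 − 1.46 × 6.49 = 6.2 V.
V_DS = 6.2 V ≥ V_ov = 0.752 V, confirming saturation.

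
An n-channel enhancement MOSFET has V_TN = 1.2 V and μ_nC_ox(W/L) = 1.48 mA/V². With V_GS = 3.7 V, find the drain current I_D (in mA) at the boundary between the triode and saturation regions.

At the boundary V_DS = V_ov = V_GS − V_TN = 3.7 − 1.2 = 2.5 V.
I_D = ½ k_n V_ov² = 0.5 × 1.48 × 2.5² = 4.62 mA.

I_D = 4.62 mA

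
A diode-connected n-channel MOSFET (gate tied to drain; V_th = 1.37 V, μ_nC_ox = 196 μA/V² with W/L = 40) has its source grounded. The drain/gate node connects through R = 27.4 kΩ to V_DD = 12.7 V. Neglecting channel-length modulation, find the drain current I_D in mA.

With gate tied to drain, V_GS = V_DS ≥ V_GS − V_th, so the device is in saturation.
k_n = μ_nC_ox · (W/L) = 7.84 mA/V².
KCL at the drain: ½ k_n (V_GS − V_th)² = (V_DD − V_GS)/R.
Let x = V_GS − 1.37. Then 107 x² + x − 11.33 = 0, giving x = 0.32 V (positive root), so V_GS = 1.69 V.
I_D = (V_DD − V_GS)/R = (12.7 − 1.69) / 27.4 = 0.402 mA.

I_D = 0.402 mA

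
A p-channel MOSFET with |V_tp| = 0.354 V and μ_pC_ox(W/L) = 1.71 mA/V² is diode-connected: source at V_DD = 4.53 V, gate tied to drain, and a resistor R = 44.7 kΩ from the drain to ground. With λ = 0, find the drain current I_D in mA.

I_D = 0.0863 mA

With gate tied to drain, V_SG = V_SD ≥ V_SG − |V_tp|, so the device is in saturation.
KCL at the drain: ½ k_p (V_SG − |V_tp|)² = (V_DD − V_SG)/R.
Let x = V_SG − 0.354. Then 38.2 x² + x − 4.176 = 0, giving x = 0.318 V (positive root), so V_SG = 0.672 V.
I_D = (V_DD − V_SG)/R = (4.53 − 0.672) / 44.7 = 0.0863 mA.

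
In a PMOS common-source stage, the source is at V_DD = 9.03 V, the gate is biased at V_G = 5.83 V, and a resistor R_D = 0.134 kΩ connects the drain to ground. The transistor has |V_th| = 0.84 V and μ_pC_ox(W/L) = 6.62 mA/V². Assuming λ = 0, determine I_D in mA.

I_D = 18.4 mA

V_SG = V_DD − V_G = 9.03 − 5.83 = 3.2 V, so V_ov = 3.2 − 0.84 = 2.36 V.
Assume saturation: I_D = ½ k_p V_ov² = 0.5 × 6.62 × 2.36² = 18.4 mA, giving V_SD = V_DD − I_D R_D = 9.03 − 18.4 × 0.134 = 6.56 V.
V_SD = 6.56 V ≥ V_ov = 2.36 V, confirming saturation.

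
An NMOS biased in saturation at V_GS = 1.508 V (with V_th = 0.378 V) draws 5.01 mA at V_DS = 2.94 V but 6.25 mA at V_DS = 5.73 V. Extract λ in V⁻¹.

λ = 0.120 V⁻¹

With V_GS fixed, I_D ∝ (1 + λ V_DS) in saturation, so I_D2/I_D1 = (1 + λ V_DS2)/(1 + λ V_DS1).
6.25/5.01 = 1.248 = (1 + 5.73 λ)/(1 + 2.94 λ).
Solving: λ (I_D1 V_DS2 − I_D2 V_DS1) = I_D2 − I_D1, so λ = (6.25 − 5.01) / (5.01 × 5.73 − 6.25 × 2.94) = 1.24 / 10.3 = 0.12 V⁻¹.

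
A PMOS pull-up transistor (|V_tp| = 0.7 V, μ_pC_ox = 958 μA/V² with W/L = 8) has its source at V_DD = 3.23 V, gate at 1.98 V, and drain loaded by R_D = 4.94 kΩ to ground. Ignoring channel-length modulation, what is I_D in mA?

I_D = 0.619 mA

V_SG = V_DD − V_G = 3.23 − 1.98 = 1.25 V, so V_ov = 1.25 − 0.7 = 0.55 V.
k_p = μ_pC_ox · (W/L) = 7.664 mA/V².
Assume saturation: I_D = ½ k_p V_ov² = 0.5 × 7.664 × 0.55² = 1.16 mA, giving V_SD = V_DD − I_D R_D = 3.23 − 1.16 × 4.94 = -2.5 V.
But -2.5 V < V_ov = 0.55 V, so the device is actually in triode.
In triode I_D = k_p[V_ov V_SD − ½ V_SD²] and I_D = (V_DD − V_SD)/R_D. Equating: 18.9 V_SD² − 21.82 V_SD + 3.23 = 0, giving V_SD = 0.174 V (the root below V_ov).
I_D = (3.23 − 0.174) / 4.94 = 0.619 mA.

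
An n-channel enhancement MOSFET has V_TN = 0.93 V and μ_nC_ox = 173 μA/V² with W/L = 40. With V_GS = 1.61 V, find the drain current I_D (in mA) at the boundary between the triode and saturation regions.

At the boundary V_DS = V_ov = V_GS − V_TN = 1.61 − 0.93 = 0.68 V.
k_n = μ_nC_ox · (W/L) = 6.92 mA/V².
I_D = ½ k_n V_ov² = 0.5 × 6.92 × 0.68² = 1.6 mA.

I_D = 1.60 mA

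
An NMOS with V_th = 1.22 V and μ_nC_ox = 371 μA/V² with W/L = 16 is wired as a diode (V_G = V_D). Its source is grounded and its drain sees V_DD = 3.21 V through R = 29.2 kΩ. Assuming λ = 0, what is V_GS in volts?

With gate tied to drain, V_GS = V_DS ≥ V_GS − V_th, so the device is in saturation.
k_n = μ_nC_ox · (W/L) = 5.936 mA/V².
KCL at the drain: ½ k_n (V_GS − V_th)² = (V_DD − V_GS)/R.
Let x = V_GS − 1.22. Then 86.7 x² + x − 1.99 = 0, giving x = 0.146 V (positive root), so V_GS = 1.37 V.
I_D = (V_DD − V_GS)/R = (3.21 − 1.37) / 29.2 = 0.0632 mA.

V_GS = 1.37 V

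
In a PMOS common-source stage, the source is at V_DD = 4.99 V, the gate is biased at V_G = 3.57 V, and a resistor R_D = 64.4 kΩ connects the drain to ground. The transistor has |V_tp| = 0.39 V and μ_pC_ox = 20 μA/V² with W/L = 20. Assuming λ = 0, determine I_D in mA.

I_D = 0.0744 mA

V_SG = V_DD − V_G = 4.99 − 3.57 = 1.42 V, so V_ov = 1.42 − 0.39 = 1.03 V.
k_p = μ_pC_ox · (W/L) = 0.4 mA/V².
Assume saturation: I_D = ½ k_p V_ov² = 0.5 × 0.4 × 1.03² = 0.212 mA, giving V_SD = V_DD − I_D R_D = 4.99 − 0.212 × 64.4 = -8.67 V.
But -8.67 V < V_ov = 1.03 V, so the device is actually in triode.
In triode I_D = k_p[V_ov V_SD − ½ V_SD²] and I_D = (V_DD − V_SD)/R_D. Equating: 12.9 V_SD² − 27.53 V_SD + 4.99 = 0, giving V_SD = 0.2 V (the root below V_ov).
I_D = (4.99 − 0.2) / 64.4 = 0.0744 mA.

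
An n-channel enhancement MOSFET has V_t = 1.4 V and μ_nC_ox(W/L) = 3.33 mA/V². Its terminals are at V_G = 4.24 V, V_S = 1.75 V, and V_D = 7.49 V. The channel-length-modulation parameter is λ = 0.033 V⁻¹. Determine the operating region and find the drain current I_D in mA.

V_GS = V_G − V_S = 4.24 − 1.75 = 2.49 V; V_DS = V_D − V_S = 7.49 − 1.75 = 5.74 V.
V_ov = V_GS − V_t = 2.49 − 1.4 = 1.09 V.
Since V_DS = 5.74 V ≥ V_ov = 1.09 V, the device is in saturation.
I_D = ½ k_n V_ov² (1 + λ V_DS) = 0.5 × 3.33 × 1.09² × (1 + 0.033 × 5.74) = 2.35 mA.

Saturation; I_D = 2.35 mA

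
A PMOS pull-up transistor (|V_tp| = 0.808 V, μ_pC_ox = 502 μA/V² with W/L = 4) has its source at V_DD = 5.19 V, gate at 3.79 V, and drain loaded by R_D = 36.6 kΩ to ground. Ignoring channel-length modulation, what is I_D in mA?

V_SG = V_DD − V_G = 5.19 − 3.79 = 1.4 V, so V_ov = 1.4 − 0.808 = 0.592 V.
k_p = μ_pC_ox · (W/L) = 2.008 mA/V².
Assume saturation: I_D = ½ k_p V_ov² = 0.5 × 2.008 × 0.592² = 0.352 mA, giving V_SD = V_DD − I_D R_D = 5.19 − 0.352 × 36.6 = -7.69 V.
But -7.69 V < V_ov = 0.592 V, so the device is actually in triode.
In triode I_D = k_p[V_ov V_SD − ½ V_SD²] and I_D = (V_DD − V_SD)/R_D. Equating: 36.7 V_SD² − 44.51 V_SD + 5.19 = 0, giving V_SD = 0.131 V (the root below V_ov).
I_D = (5.19 − 0.131) / 36.6 = 0.138 mA.

I_D = 0.138 mA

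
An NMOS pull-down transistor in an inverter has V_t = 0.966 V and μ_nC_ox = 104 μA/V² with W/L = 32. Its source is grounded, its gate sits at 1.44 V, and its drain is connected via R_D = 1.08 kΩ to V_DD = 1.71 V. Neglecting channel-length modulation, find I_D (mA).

I_D = 0.374 mA

V_GS = V_G = 1.44 V, so V_ov = 1.44 − 0.966 = 0.474 V.
k_n = μ_nC_ox · (W/L) = 3.328 mA/V².
Assume saturation: I_D = ½ k_n V_ov² = 0.5 × 3.328 × 0.474² = 0.374 mA, giving V_DS = V_DD − I_D R_D = 1.71 − 0.374 × 1.08 = 1.31 V.
V_DS = 1.31 V ≥ V_ov = 0.474 V, confirming saturation.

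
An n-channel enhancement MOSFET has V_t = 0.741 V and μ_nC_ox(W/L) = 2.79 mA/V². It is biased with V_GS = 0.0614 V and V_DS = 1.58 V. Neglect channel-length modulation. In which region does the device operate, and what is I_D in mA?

Cutoff; I_D = 0 mA

V_GS = 0.0614 V < V_t = 0.741 V, so the transistor is in cutoff.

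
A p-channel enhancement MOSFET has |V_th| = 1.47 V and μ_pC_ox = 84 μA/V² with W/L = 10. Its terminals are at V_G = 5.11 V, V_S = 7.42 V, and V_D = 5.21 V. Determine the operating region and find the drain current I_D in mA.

Saturation; I_D = 0.296 mA

V_SG = V_S − V_G = 7.42 − 5.11 = 2.31 V; V_SD = V_S − V_D = 7.42 − 5.21 = 2.21 V.
k_p = μ_pC_ox · (W/L) = 0.84 mA/V².
V_ov = V_SG − |V_th| = 2.31 − 1.47 = 0.84 V.
Since V_SD = 2.21 V ≥ V_ov = 0.84 V, the device is in saturation.
I_D = ½ k_p V_ov² = 0.5 × 0.84 × 0.84² = 0.296 mA.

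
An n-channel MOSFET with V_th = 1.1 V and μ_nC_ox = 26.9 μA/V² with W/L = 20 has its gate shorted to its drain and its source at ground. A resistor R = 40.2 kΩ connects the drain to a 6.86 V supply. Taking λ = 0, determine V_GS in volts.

With gate tied to drain, V_GS = V_DS ≥ V_GS − V_th, so the device is in saturation.
k_n = μ_nC_ox · (W/L) = 0.538 mA/V².
KCL at the drain: ½ k_n (V_GS − V_th)² = (V_DD − V_GS)/R.
Let x = V_GS − 1.1. Then 10.8 x² + x − 5.76 = 0, giving x = 0.685 V (positive root), so V_GS = 1.79 V.
I_D = (V_DD − V_GS)/R = (6.86 − 1.79) / 40.2 = 0.126 mA.

V_GS = 1.79 V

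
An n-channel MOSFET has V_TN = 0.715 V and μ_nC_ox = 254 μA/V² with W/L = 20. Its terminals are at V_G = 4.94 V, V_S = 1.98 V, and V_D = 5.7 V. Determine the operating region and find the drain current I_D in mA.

Saturation; I_D = 12.8 mA

V_GS = V_G − V_S = 4.94 − 1.98 = 2.96 V; V_DS = V_D − V_S = 5.7 − 1.98 = 3.72 V.
k_n = μ_nC_ox · (W/L) = 5.08 mA/V².
V_ov = V_GS − V_TN = 2.96 − 0.715 = 2.25 V.
Since V_DS = 3.72 V ≥ V_ov = 2.25 V, the device is in saturation.
I_D = ½ k_n V_ov² = 0.5 × 5.08 × 2.25² = 12.8 mA.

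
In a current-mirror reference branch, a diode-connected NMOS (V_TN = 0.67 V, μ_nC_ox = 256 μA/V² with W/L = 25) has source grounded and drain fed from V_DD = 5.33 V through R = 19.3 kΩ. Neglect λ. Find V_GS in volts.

With gate tied to drain, V_GS = V_DS ≥ V_GS − V_TN, so the device is in saturation.
k_n = μ_nC_ox · (W/L) = 6.4 mA/V².
KCL at the drain: ½ k_n (V_GS − V_TN)² = (V_DD − V_GS)/R.
Let x = V_GS − 0.67. Then 61.8 x² + x − 4.66 = 0, giving x = 0.267 V (positive root), so V_GS = 0.937 V.
I_D = (V_DD − V_GS)/R = (5.33 − 0.937) / 19.3 = 0.228 mA.

V_GS = 0.937 V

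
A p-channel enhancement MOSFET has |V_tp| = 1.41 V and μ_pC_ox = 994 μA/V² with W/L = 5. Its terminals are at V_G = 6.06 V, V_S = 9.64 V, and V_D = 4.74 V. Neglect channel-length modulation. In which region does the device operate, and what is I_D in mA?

V_SG = V_S − V_G = 9.64 − 6.06 = 3.58 V; V_SD = V_S − V_D = 9.64 − 4.74 = 4.9 V.
k_p = μ_pC_ox · (W/L) = 4.97 mA/V².
V_ov = V_SG − |V_tp| = 3.58 − 1.41 = 2.17 V.
Since V_SD = 4.9 V ≥ V_ov = 2.17 V, the device is in saturation.
I_D = ½ k_p V_ov² = 0.5 × 4.97 × 2.17² = 11.7 mA.

Saturation; I_D = 11.7 mA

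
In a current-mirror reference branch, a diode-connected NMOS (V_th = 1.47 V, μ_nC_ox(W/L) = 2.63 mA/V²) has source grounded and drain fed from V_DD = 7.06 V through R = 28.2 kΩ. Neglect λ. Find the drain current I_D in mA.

I_D = 0.185 mA

With gate tied to drain, V_GS = V_DS ≥ V_GS − V_th, so the device is in saturation.
KCL at the drain: ½ k_n (V_GS − V_th)² = (V_DD − V_GS)/R.
Let x = V_GS − 1.47. Then 37.1 x² + x − 5.59 = 0, giving x = 0.375 V (positive root), so V_GS = 1.85 V.
I_D = (V_DD − V_GS)/R = (7.06 − 1.85) / 28.2 = 0.185 mA.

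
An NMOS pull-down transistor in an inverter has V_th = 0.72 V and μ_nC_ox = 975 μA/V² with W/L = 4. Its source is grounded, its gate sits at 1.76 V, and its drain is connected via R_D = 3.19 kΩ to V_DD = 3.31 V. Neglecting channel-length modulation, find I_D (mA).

V_GS = V_G = 1.76 V, so V_ov = 1.76 − 0.72 = 1.04 V.
k_n = μ_nC_ox · (W/L) = 3.9 mA/V².
Assume saturation: I_D = ½ k_n V_ov² = 0.5 × 3.9 × 1.04² = 2.11 mA, giving V_DS = V_DD − I_D R_D = 3.31 − 2.11 × 3.19 = -3.42 V.
But -3.42 V < V_ov = 1.04 V, so the device is actually in triode.
In triode I_D = k_n[V_ov V_DS − ½ V_DS²] and I_D = (V_DD − V_DS)/R_D. Equating: 6.22 V_DS² − 13.94 V_DS + 3.31 = 0, giving V_DS = 0.27 V (the root below V_ov).
I_D = (3.31 − 0.27) / 3.19 = 0.953 mA.

I_D = 0.953 mA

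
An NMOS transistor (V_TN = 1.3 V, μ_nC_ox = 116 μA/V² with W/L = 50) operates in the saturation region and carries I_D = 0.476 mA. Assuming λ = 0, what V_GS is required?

k_n = μ_nC_ox · (W/L) = 5.8 mA/V².
In saturation I_D = ½ k_n (V_GS − V_TN)², so V_GS − V_TN = √(2 I_D / k_n) = √(2 × 0.476 / 5.8) = 0.405 V.
V_GS = 1.3 + 0.405 = 1.71 V.

V_GS = 1.71 V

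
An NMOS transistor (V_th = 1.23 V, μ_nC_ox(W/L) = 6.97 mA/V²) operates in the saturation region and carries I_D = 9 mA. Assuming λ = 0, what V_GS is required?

In saturation I_D = ½ k_n (V_GS − V_th)², so V_GS − V_th = √(2 I_D / k_n) = √(2 × 9 / 6.97) = 1.61 V.
V_GS = 1.23 + 1.61 = 2.84 V.

V_GS = 2.84 V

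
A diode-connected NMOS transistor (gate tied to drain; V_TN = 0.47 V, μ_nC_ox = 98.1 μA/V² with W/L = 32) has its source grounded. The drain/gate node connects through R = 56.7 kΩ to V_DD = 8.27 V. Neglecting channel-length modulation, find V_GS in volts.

With gate tied to drain, V_GS = V_DS ≥ V_GS − V_TN, so the device is in saturation.
k_n = μ_nC_ox · (W/L) = 3.139 mA/V².
KCL at the drain: ½ k_n (V_GS − V_TN)² = (V_DD − V_GS)/R.
Let x = V_GS − 0.47. Then 89 x² + x − 7.8 = 0, giving x = 0.29 V (positive root), so V_GS = 0.76 V.
I_D = (V_DD − V_GS)/R = (8.27 − 0.76) / 56.7 = 0.132 mA.

V_GS = 0.760 V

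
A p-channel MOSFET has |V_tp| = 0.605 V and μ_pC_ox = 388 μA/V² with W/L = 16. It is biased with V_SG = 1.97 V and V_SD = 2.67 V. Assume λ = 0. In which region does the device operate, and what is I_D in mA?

k_p = μ_pC_ox · (W/L) = 6.208 mA/V².
V_ov = V_SG − |V_tp| = 1.97 − 0.605 = 1.36 V.
Since V_SD = 2.67 V ≥ V_ov = 1.36 V, the device is in saturation.
I_D = ½ k_p V_ov² = 0.5 × 6.208 × 1.36² = 5.78 mA.

Saturation; I_D = 5.78 mA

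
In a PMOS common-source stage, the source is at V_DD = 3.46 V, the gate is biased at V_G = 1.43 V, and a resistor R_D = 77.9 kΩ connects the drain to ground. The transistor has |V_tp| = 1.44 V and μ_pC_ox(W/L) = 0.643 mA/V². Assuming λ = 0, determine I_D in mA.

I_D = 0.0428 mA

V_SG = V_DD − V_G = 3.46 − 1.43 = 2.03 V, so V_ov = 2.03 − 1.44 = 0.59 V.
Assume saturation: I_D = ½ k_p V_ov² = 0.5 × 0.643 × 0.59² = 0.112 mA, giving V_SD = V_DD − I_D R_D = 3.46 − 0.112 × 77.9 = -5.26 V.
But -5.26 V < V_ov = 0.59 V, so the device is actually in triode.
In triode I_D = k_p[V_ov V_SD − ½ V_SD²] and I_D = (V_DD − V_SD)/R_D. Equating: 25 V_SD² − 30.55 V_SD + 3.46 = 0, giving V_SD = 0.126 V (the root below V_ov).
I_D = (3.46 − 0.126) / 77.9 = 0.0428 mA.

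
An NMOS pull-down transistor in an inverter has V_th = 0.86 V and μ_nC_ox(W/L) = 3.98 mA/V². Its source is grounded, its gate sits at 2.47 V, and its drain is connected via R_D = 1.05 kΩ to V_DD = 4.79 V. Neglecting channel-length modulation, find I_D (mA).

I_D = 3.81 mA

V_GS = V_G = 2.47 V, so V_ov = 2.47 − 0.86 = 1.61 V.
Assume saturation: I_D = ½ k_n V_ov² = 0.5 × 3.98 × 1.61² = 5.16 mA, giving V_DS = V_DD − I_D R_D = 4.79 − 5.16 × 1.05 = -0.626 V.
But -0.626 V < V_ov = 1.61 V, so the device is actually in triode.
In triode I_D = k_n[V_ov V_DS − ½ V_DS²] and I_D = (V_DD − V_DS)/R_D. Equating: 2.09 V_DS² − 7.728 V_DS + 4.79 = 0, giving V_DS = 0.787 V (the root below V_ov).
I_D = (4.79 − 0.787) / 1.05 = 3.81 mA.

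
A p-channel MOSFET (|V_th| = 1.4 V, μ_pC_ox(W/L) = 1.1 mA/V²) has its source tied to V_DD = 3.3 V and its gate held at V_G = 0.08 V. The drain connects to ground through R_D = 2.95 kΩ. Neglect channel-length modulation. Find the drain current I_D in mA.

I_D = 0.933 mA

V_SG = V_DD − V_G = 3.3 − 0.08 = 3.22 V, so V_ov = 3.22 − 1.4 = 1.82 V.
Assume saturation: I_D = ½ k_p V_ov² = 0.5 × 1.1 × 1.82² = 1.82 mA, giving V_SD = V_DD − I_D R_D = 3.3 − 1.82 × 2.95 = -2.07 V.
But -2.07 V < V_ov = 1.82 V, so the device is actually in triode.
In triode I_D = k_p[V_ov V_SD − ½ V_SD²] and I_D = (V_DD − V_SD)/R_D. Equating: 1.62 V_SD² − 6.906 V_SD + 3.3 = 0, giving V_SD = 0.549 V (the root below V_ov).
I_D = (3.3 − 0.549) / 2.95 = 0.933 mA.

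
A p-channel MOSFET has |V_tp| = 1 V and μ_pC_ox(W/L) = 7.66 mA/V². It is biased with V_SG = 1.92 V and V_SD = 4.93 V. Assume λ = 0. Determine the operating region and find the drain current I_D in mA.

V_ov = V_SG − |V_tp| = 1.92 − 1 = 0.92 V.
Since V_SD = 4.93 V ≥ V_ov = 0.92 V, the device is in saturation.
I_D = ½ k_p V_ov² = 0.5 × 7.66 × 0.92² = 3.24 mA.

Saturation; I_D = 3.24 mA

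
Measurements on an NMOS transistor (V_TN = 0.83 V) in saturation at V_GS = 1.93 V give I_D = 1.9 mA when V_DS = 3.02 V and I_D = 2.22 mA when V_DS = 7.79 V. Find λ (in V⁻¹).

λ = 0.0395 V⁻¹

With V_GS fixed, I_D ∝ (1 + λ V_DS) in saturation, so I_D2/I_D1 = (1 + λ V_DS2)/(1 + λ V_DS1).
2.22/1.9 = 1.168 = (1 + 7.79 λ)/(1 + 3.02 λ).
Solving: λ (I_D1 V_DS2 − I_D2 V_DS1) = I_D2 − I_D1, so λ = (2.22 − 1.9) / (1.9 × 7.79 − 2.22 × 3.02) = 0.32 / 8.1 = 0.0395 V⁻¹.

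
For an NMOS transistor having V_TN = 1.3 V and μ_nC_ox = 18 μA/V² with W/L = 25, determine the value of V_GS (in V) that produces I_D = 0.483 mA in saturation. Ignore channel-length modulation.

k_n = μ_nC_ox · (W/L) = 0.45 mA/V².
In saturation I_D = ½ k_n (V_GS − V_TN)², so V_GS − V_TN = √(2 I_D / k_n) = √(2 × 0.483 / 0.45) = 1.47 V.
V_GS = 1.3 + 1.47 = 2.77 V.

V_GS = 2.77 V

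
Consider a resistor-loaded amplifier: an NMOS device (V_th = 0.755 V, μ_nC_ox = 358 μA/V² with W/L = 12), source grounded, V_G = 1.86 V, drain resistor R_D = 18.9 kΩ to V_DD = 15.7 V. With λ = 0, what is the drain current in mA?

I_D = 0.821 mA

V_GS = V_G = 1.86 V, so V_ov = 1.86 − 0.755 = 1.1 V.
k_n = μ_nC_ox · (W/L) = 4.296 mA/V².
Assume saturation: I_D = ½ k_n V_ov² = 0.5 × 4.296 × 1.1² = 2.62 mA, giving V_DS = V_DD − I_D R_D = 15.7 − 2.62 × 18.9 = -33.9 V.
But -33.9 V < V_ov = 1.1 V, so the device is actually in triode.
In triode I_D = k_n[V_ov V_DS − ½ V_DS²] and I_D = (V_DD − V_DS)/R_D. Equating: 40.6 V_DS² − 90.72 V_DS + 15.7 = 0, giving V_DS = 0.189 V (the root below V_ov).
I_D = (15.7 − 0.189) / 18.9 = 0.821 mA.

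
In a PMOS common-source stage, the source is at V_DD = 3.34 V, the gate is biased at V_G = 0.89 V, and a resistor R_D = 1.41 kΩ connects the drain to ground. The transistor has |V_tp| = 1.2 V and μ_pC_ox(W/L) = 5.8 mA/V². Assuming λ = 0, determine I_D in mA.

V_SG = V_DD − V_G = 3.34 − 0.89 = 2.45 V, so V_ov = 2.45 − 1.2 = 1.25 V.
Assume saturation: I_D = ½ k_p V_ov² = 0.5 × 5.8 × 1.25² = 4.53 mA, giving V_SD = V_DD − I_D R_D = 3.34 − 4.53 × 1.41 = -3.05 V.
But -3.05 V < V_ov = 1.25 V, so the device is actually in triode.
In triode I_D = k_p[V_ov V_SD − ½ V_SD²] and I_D = (V_DD − V_SD)/R_D. Equating: 4.09 V_SD² − 11.22 V_SD + 3.34 = 0, giving V_SD = 0.34 V (the root below V_ov).
I_D = (3.34 − 0.34) / 1.41 = 2.13 mA.

I_D = 2.13 mA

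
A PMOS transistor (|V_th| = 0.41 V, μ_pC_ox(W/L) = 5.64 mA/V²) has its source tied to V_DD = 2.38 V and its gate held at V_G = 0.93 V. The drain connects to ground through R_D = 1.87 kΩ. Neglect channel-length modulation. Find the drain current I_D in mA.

V_SG = V_DD − V_G = 2.38 − 0.93 = 1.45 V, so V_ov = 1.45 − 0.41 = 1.04 V.
Assume saturation: I_D = ½ k_p V_ov² = 0.5 × 5.64 × 1.04² = 3.05 mA, giving V_SD = V_DD − I_D R_D = 2.38 − 3.05 × 1.87 = -3.32 V.
But -3.32 V < V_ov = 1.04 V, so the device is actually in triode.
In triode I_D = k_p[V_ov V_SD − ½ V_SD²] and I_D = (V_DD − V_SD)/R_D. Equating: 5.27 V_SD² − 11.97 V_SD + 2.38 = 0, giving V_SD = 0.22 V (the root below V_ov).
I_D = (2.38 − 0.22) / 1.87 = 1.15 mA.

I_D = 1.15 mA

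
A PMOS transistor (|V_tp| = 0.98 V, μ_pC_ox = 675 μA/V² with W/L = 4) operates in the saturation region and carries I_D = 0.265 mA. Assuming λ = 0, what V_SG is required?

V_SG = 1.42 V

k_p = μ_pC_ox · (W/L) = 2.7 mA/V².
In saturation I_D = ½ k_p (V_SG − |V_tp|)², so V_SG − |V_tp| = √(2 I_D / k_p) = √(2 × 0.265 / 2.7) = 0.443 V.
V_SG = 0.98 + 0.443 = 1.42 V.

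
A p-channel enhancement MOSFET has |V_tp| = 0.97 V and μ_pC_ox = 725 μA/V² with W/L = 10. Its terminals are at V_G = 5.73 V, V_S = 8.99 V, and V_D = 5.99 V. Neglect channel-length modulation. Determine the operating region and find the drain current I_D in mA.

V_SG = V_S − V_G = 8.99 − 5.73 = 3.26 V; V_SD = V_S − V_D = 8.99 − 5.99 = 3 V.
k_p = μ_pC_ox · (W/L) = 7.25 mA/V².
V_ov = V_SG − |V_tp| = 3.26 − 0.97 = 2.29 V.
Since V_SD = 3 V ≥ V_ov = 2.29 V, the device is in saturation.
I_D = ½ k_p V_ov² = 0.5 × 7.25 × 2.29² = 19 mA.

Saturation; I_D = 19.0 mA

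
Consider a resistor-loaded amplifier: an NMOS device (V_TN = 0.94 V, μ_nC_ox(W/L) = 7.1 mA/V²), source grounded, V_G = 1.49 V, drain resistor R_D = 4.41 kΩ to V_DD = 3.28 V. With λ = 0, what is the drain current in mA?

V_GS = V_G = 1.49 V, so V_ov = 1.49 − 0.94 = 0.55 V.
Assume saturation: I_D = ½ k_n V_ov² = 0.5 × 7.1 × 0.55² = 1.07 mA, giving V_DS = V_DD − I_D R_D = 3.28 − 1.07 × 4.41 = -1.46 V.
But -1.46 V < V_ov = 0.55 V, so the device is actually in triode.
In triode I_D = k_n[V_ov V_DS − ½ V_DS²] and I_D = (V_DD − V_DS)/R_D. Equating: 15.7 V_DS² − 18.22 V_DS + 3.28 = 0, giving V_DS = 0.223 V (the root below V_ov).
I_D = (3.28 − 0.223) / 4.41 = 0.693 mA.

I_D = 0.693 mA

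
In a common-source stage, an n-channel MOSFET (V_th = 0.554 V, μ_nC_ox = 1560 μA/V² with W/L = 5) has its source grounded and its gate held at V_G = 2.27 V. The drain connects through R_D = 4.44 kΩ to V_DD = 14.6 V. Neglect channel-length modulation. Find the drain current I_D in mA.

I_D = 3.23 mA

V_GS = V_G = 2.27 V, so V_ov = 2.27 − 0.554 = 1.72 V.
k_n = μ_nC_ox · (W/L) = 7.8 mA/V².
Assume saturation: I_D = ½ k_n V_ov² = 0.5 × 7.8 × 1.72² = 11.5 mA, giving V_DS = V_DD − I_D R_D = 14.6 − 11.5 × 4.44 = -36.4 V.
But -36.4 V < V_ov = 1.72 V, so the device is actually in triode.
In triode I_D = k_n[V_ov V_DS − ½ V_DS²] and I_D = (V_DD − V_DS)/R_D. Equating: 17.3 V_DS² − 60.43 V_DS + 14.6 = 0, giving V_DS = 0.261 V (the root below V_ov).
I_D = (14.6 − 0.261) / 4.44 = 3.23 mA.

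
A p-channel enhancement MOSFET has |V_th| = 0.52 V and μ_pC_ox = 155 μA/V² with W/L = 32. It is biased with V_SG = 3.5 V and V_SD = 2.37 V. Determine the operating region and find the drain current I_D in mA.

Triode; I_D = 21.1 mA

k_p = μ_pC_ox · (W/L) = 4.96 mA/V².
V_ov = V_SG − |V_th| = 3.5 − 0.52 = 2.98 V.
Since V_SD = 2.37 V < V_ov = 2.98 V, the device is in the triode region.
I_D = k_p [V_ov · V_SD − ½ V_SD²] = 4.96 × [2.98 × 2.37 − 0.5 × 2.37²] = 21.1 mA.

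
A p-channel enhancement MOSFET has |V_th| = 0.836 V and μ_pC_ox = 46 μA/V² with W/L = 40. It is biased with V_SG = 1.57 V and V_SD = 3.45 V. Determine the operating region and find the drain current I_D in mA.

k_p = μ_pC_ox · (W/L) = 1.84 mA/V².
V_ov = V_SG − |V_th| = 1.57 − 0.836 = 0.734 V.
Since V_SD = 3.45 V ≥ V_ov = 0.734 V, the device is in saturation.
I_D = ½ k_p V_ov² = 0.5 × 1.84 × 0.734² = 0.496 mA.

Saturation; I_D = 0.496 mA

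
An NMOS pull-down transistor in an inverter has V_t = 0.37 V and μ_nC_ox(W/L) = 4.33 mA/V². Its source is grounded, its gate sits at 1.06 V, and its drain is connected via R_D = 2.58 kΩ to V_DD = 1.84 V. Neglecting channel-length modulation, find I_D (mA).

V_GS = V_G = 1.06 V, so V_ov = 1.06 − 0.37 = 0.69 V.
Assume saturation: I_D = ½ k_n V_ov² = 0.5 × 4.33 × 0.69² = 1.03 mA, giving V_DS = V_DD − I_D R_D = 1.84 − 1.03 × 2.58 = -0.819 V.
But -0.819 V < V_ov = 0.69 V, so the device is actually in triode.
In triode I_D = k_n[V_ov V_DS − ½ V_DS²] and I_D = (V_DD − V_DS)/R_D. Equating: 5.59 V_DS² − 8.708 V_DS + 1.84 = 0, giving V_DS = 0.252 V (the root below V_ov).
I_D = (1.84 − 0.252) / 2.58 = 0.615 mA.

I_D = 0.615 mA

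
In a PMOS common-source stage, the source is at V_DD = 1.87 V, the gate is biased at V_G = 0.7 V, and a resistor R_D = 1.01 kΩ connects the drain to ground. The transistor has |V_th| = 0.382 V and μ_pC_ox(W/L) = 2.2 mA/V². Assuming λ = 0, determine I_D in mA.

I_D = 0.683 mA

V_SG = V_DD − V_G = 1.87 − 0.7 = 1.17 V, so V_ov = 1.17 − 0.382 = 0.788 V.
Assume saturation: I_D = ½ k_p V_ov² = 0.5 × 2.2 × 0.788² = 0.683 mA, giving V_SD = V_DD − I_D R_D = 1.87 − 0.683 × 1.01 = 1.18 V.
V_SD = 1.18 V ≥ V_ov = 0.788 V, confirming saturation.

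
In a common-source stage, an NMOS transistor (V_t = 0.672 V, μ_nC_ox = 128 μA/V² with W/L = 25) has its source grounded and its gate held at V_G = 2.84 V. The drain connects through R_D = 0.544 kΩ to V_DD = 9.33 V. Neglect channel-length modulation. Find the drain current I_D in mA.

I_D = 7.52 mA

V_GS = V_G = 2.84 V, so V_ov = 2.84 − 0.672 = 2.17 V.
k_n = μ_nC_ox · (W/L) = 3.2 mA/V².
Assume saturation: I_D = ½ k_n V_ov² = 0.5 × 3.2 × 2.17² = 7.52 mA, giving V_DS = V_DD − I_D R_D = 9.33 − 7.52 × 0.544 = 5.24 V.
V_DS = 5.24 V ≥ V_ov = 2.17 V, confirming saturation.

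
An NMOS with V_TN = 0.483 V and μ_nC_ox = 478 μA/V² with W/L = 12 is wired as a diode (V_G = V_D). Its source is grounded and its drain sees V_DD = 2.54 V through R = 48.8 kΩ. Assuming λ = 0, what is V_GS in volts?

With gate tied to drain, V_GS = V_DS ≥ V_GS − V_TN, so the device is in saturation.
k_n = μ_nC_ox · (W/L) = 5.736 mA/V².
KCL at the drain: ½ k_n (V_GS − V_TN)² = (V_DD − V_GS)/R.
Let x = V_GS − 0.483. Then 140 x² + x − 2.057 = 0, giving x = 0.118 V (positive root), so V_GS = 0.601 V.
I_D = (V_DD − V_GS)/R = (2.54 − 0.601) / 48.8 = 0.0397 mA.

V_GS = 0.601 V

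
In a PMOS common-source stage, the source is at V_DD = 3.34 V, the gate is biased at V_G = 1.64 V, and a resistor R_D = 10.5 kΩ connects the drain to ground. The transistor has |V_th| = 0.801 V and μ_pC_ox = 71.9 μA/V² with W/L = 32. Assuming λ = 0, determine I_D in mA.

V_SG = V_DD − V_G = 3.34 − 1.64 = 1.7 V, so V_ov = 1.7 − 0.801 = 0.899 V.
k_p = μ_pC_ox · (W/L) = 2.301 mA/V².
Assume saturation: I_D = ½ k_p V_ov² = 0.5 × 2.301 × 0.899² = 0.93 mA, giving V_SD = V_DD − I_D R_D = 3.34 − 0.93 × 10.5 = -6.42 V.
But -6.42 V < V_ov = 0.899 V, so the device is actually in triode.
In triode I_D = k_p[V_ov V_SD − ½ V_SD²] and I_D = (V_DD − V_SD)/R_D. Equating: 12.1 V_SD² − 22.72 V_SD + 3.34 = 0, giving V_SD = 0.161 V (the root below V_ov).
I_D = (3.34 − 0.161) / 10.5 = 0.303 mA.

I_D = 0.303 mA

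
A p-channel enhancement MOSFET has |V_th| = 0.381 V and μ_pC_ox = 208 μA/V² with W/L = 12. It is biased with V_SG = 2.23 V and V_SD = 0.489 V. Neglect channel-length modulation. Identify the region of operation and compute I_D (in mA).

Triode; I_D = 1.96 mA

k_p = μ_pC_ox · (W/L) = 2.496 mA/V².
V_ov = V_SG − |V_th| = 2.23 − 0.381 = 1.85 V.
Since V_SD = 0.489 V < V_ov = 1.85 V, the device is in the triode region.
I_D = k_p [V_ov · V_SD − ½ V_SD²] = 2.496 × [1.85 × 0.489 − 0.5 × 0.489²] = 1.96 mA.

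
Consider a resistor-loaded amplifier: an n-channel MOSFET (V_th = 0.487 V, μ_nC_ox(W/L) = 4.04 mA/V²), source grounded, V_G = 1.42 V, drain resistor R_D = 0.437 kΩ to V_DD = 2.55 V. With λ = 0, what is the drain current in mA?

I_D = 1.76 mA

V_GS = V_G = 1.42 V, so V_ov = 1.42 − 0.487 = 0.933 V.
Assume saturation: I_D = ½ k_n V_ov² = 0.5 × 4.04 × 0.933² = 1.76 mA, giving V_DS = V_DD − I_D R_D = 2.55 − 1.76 × 0.437 = 1.78 V.
V_DS = 1.78 V ≥ V_ov = 0.933 V, confirming saturation.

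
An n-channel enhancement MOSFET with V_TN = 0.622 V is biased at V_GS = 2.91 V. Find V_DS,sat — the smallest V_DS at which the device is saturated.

The boundary between triode and saturation is V_DS = V_GS − V_TN = V_ov.
V_ov = 2.91 − 0.622 = 2.29 V.

V_DS,sat = 2.29 V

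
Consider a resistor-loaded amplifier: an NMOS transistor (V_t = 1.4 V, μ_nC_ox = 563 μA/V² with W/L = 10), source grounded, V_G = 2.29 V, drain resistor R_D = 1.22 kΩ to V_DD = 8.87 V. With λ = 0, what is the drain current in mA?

I_D = 2.23 mA

V_GS = V_G = 2.29 V, so V_ov = 2.29 − 1.4 = 0.89 V.
k_n = μ_nC_ox · (W/L) = 5.63 mA/V².
Assume saturation: I_D = ½ k_n V_ov² = 0.5 × 5.63 × 0.89² = 2.23 mA, giving V_DS = V_DD − I_D R_D = 8.87 − 2.23 × 1.22 = 6.15 V.
V_DS = 6.15 V ≥ V_ov = 0.89 V, confirming saturation.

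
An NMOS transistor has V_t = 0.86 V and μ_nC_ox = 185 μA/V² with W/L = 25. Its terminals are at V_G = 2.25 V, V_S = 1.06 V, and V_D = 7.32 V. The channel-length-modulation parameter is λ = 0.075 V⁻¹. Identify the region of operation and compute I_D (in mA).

Saturation; I_D = 0.370 mA

V_GS = V_G − V_S = 2.25 − 1.06 = 1.19 V; V_DS = V_D − V_S = 7.32 − 1.06 = 6.26 V.
k_n = μ_nC_ox · (W/L) = 4.625 mA/V².
V_ov = V_GS − V_t = 1.19 − 0.86 = 0.33 V.
Since V_DS = 6.26 V ≥ V_ov = 0.33 V, the device is in saturation.
I_D = ½ k_n V_ov² (1 + λ V_DS) = 0.5 × 4.625 × 0.33² × (1 + 0.075 × 6.26) = 0.37 mA.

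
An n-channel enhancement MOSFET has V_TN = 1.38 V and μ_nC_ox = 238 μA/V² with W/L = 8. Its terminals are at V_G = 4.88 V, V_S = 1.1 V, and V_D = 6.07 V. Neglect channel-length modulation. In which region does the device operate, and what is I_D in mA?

Saturation; I_D = 5.48 mA

V_GS = V_G − V_S = 4.88 − 1.1 = 3.78 V; V_DS = V_D − V_S = 6.07 − 1.1 = 4.97 V.
k_n = μ_nC_ox · (W/L) = 1.904 mA/V².
V_ov = V_GS − V_TN = 3.78 − 1.38 = 2.4 V.
Since V_DS = 4.97 V ≥ V_ov = 2.4 V, the device is in saturation.
I_D = ½ k_n V_ov² = 0.5 × 1.904 × 2.4² = 5.48 mA.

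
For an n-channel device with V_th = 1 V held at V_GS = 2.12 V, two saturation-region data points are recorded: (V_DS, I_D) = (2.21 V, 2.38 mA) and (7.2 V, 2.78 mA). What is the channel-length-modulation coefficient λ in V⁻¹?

With V_GS fixed, I_D ∝ (1 + λ V_DS) in saturation, so I_D2/I_D1 = (1 + λ V_DS2)/(1 + λ V_DS1).
2.78/2.38 = 1.168 = (1 + 7.2 λ)/(1 + 2.21 λ).
Solving: λ (I_D1 V_DS2 − I_D2 V_DS1) = I_D2 − I_D1, so λ = (2.78 − 2.38) / (2.38 × 7.2 − 2.78 × 2.21) = 0.4 / 11 = 0.0364 V⁻¹.

λ = 0.0364 V⁻¹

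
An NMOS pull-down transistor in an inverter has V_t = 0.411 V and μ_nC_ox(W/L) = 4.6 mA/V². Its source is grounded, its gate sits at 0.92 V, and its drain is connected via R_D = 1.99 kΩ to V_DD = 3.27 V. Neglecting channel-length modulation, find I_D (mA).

V_GS = V_G = 0.92 V, so V_ov = 0.92 − 0.411 = 0.509 V.
Assume saturation: I_D = ½ k_n V_ov² = 0.5 × 4.6 × 0.509² = 0.596 mA, giving V_DS = V_DD − I_D R_D = 3.27 − 0.596 × 1.99 = 2.08 V.
V_DS = 2.08 V ≥ V_ov = 0.509 V, confirming saturation.

I_D = 0.596 mA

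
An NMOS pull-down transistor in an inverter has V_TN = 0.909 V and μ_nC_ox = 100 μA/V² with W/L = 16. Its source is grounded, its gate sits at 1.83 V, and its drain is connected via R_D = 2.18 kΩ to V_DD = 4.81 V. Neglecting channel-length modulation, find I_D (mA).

V_GS = V_G = 1.83 V, so V_ov = 1.83 − 0.909 = 0.921 V.
k_n = μ_nC_ox · (W/L) = 1.6 mA/V².
Assume saturation: I_D = ½ k_n V_ov² = 0.5 × 1.6 × 0.921² = 0.679 mA, giving V_DS = V_DD − I_D R_D = 4.81 − 0.679 × 2.18 = 3.33 V.
V_DS = 3.33 V ≥ V_ov = 0.921 V, confirming saturation.

I_D = 0.679 mA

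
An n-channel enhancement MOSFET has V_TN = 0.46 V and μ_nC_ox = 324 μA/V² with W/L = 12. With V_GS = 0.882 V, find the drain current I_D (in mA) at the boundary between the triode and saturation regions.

At the boundary V_DS = V_ov = V_GS − V_TN = 0.882 − 0.46 = 0.422 V.
k_n = μ_nC_ox · (W/L) = 3.888 mA/V².
I_D = ½ k_n V_ov² = 0.5 × 3.888 × 0.422² = 0.346 mA.

I_D = 0.346 mA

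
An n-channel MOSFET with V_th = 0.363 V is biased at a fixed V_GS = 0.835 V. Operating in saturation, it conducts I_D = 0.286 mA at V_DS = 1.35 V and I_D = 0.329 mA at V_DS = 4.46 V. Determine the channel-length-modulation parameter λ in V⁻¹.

With V_GS fixed, I_D ∝ (1 + λ V_DS) in saturation, so I_D2/I_D1 = (1 + λ V_DS2)/(1 + λ V_DS1).
0.329/0.286 = 1.15 = (1 + 4.46 λ)/(1 + 1.35 λ).
Solving: λ (I_D1 V_DS2 − I_D2 V_DS1) = I_D2 − I_D1, so λ = (0.329 − 0.286) / (0.286 × 4.46 − 0.329 × 1.35) = 0.043 / 0.831 = 0.0517 V⁻¹.

λ = 0.0517 V⁻¹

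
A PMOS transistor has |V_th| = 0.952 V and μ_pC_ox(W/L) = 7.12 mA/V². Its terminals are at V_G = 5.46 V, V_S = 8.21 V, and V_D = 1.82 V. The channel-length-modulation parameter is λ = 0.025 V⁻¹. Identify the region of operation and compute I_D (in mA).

V_SG = V_S − V_G = 8.21 − 5.46 = 2.75 V; V_SD = V_S − V_D = 8.21 − 1.82 = 6.39 V.
V_ov = V_SG − |V_th| = 2.75 − 0.952 = 1.8 V.
Since V_SD = 6.39 V ≥ V_ov = 1.8 V, the device is in saturation.
I_D = ½ k_p V_ov² (1 + λ V_SD) = 0.5 × 7.12 × 1.8² × (1 + 0.025 × 6.39) = 13.3 mA.

Saturation; I_D = 13.3 mA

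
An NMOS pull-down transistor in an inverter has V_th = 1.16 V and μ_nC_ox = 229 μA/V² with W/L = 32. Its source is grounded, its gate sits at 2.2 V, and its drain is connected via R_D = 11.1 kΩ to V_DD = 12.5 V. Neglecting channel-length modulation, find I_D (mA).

V_GS = V_G = 2.2 V, so V_ov = 2.2 − 1.16 = 1.04 V.
k_n = μ_nC_ox · (W/L) = 7.328 mA/V².
Assume saturation: I_D = ½ k_n V_ov² = 0.5 × 7.328 × 1.04² = 3.96 mA, giving V_DS = V_DD − I_D R_D = 12.5 − 3.96 × 11.1 = -31.5 V.
But -31.5 V < V_ov = 1.04 V, so the device is actually in triode.
In triode I_D = k_n[V_ov V_DS − ½ V_DS²] and I_D = (V_DD − V_DS)/R_D. Equating: 40.7 V_DS² − 85.59 V_DS + 12.5 = 0, giving V_DS = 0.158 V (the root below V_ov).
I_D = (12.5 − 0.158) / 11.1 = 1.11 mA.

I_D = 1.11 mA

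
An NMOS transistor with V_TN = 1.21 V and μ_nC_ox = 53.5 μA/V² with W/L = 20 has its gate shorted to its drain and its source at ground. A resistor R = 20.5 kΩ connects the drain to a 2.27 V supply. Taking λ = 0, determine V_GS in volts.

With gate tied to drain, V_GS = V_DS ≥ V_GS − V_TN, so the device is in saturation.
k_n = μ_nC_ox · (W/L) = 1.07 mA/V².
KCL at the drain: ½ k_n (V_GS − V_TN)² = (V_DD − V_GS)/R.
Let x = V_GS − 1.21. Then 11 x² + x − 1.06 = 0, giving x = 0.269 V (positive root), so V_GS = 1.48 V.
I_D = (V_DD − V_GS)/R = (2.27 − 1.48) / 20.5 = 0.0386 mA.

V_GS = 1.48 V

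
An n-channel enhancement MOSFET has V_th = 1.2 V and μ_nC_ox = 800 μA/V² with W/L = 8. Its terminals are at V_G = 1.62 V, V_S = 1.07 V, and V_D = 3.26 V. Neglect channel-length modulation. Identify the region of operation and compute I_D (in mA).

Cutoff; I_D = 0 mA

V_GS = V_G − V_S = 1.62 − 1.07 = 0.55 V; V_DS = V_D − V_S = 3.26 − 1.07 = 2.19 V.
V_GS = 0.55 V < V_th = 1.2 V, so the transistor is in cutoff.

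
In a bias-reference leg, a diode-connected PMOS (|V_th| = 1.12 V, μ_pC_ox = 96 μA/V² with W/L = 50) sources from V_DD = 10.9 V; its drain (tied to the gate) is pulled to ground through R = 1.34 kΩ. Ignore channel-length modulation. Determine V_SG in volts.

With gate tied to drain, V_SG = V_SD ≥ V_SG − |V_th|, so the device is in saturation.
k_p = μ_pC_ox · (W/L) = 4.8 mA/V².
KCL at the drain: ½ k_p (V_SG − |V_th|)² = (V_DD − V_SG)/R.
Let x = V_SG − 1.12. Then 3.22 x² + x − 9.78 = 0, giving x = 1.6 V (positive root), so V_SG = 2.72 V.
I_D = (V_DD − V_SG)/R = (10.9 − 2.72) / 1.34 = 6.11 mA.

V_SG = 2.72 V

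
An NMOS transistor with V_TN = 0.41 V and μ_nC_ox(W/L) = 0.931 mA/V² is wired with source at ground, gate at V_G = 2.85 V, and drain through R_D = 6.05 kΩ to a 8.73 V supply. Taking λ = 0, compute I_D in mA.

I_D = 1.33 mA

V_GS = V_G = 2.85 V, so V_ov = 2.85 − 0.41 = 2.44 V.
Assume saturation: I_D = ½ k_n V_ov² = 0.5 × 0.931 × 2.44² = 2.77 mA, giving V_DS = V_DD − I_D R_D = 8.73 − 2.77 × 6.05 = -8.04 V.
But -8.04 V < V_ov = 2.44 V, so the device is actually in triode.
In triode I_D = k_n[V_ov V_DS − ½ V_DS²] and I_D = (V_DD − V_DS)/R_D. Equating: 2.82 V_DS² − 14.74 V_DS + 8.73 = 0, giving V_DS = 0.681 V (the root below V_ov).
I_D = (8.73 − 0.681) / 6.05 = 1.33 mA.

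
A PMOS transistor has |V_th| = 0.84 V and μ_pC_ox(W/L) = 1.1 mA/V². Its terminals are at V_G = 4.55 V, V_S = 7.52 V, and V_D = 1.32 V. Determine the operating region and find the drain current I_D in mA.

Saturation; I_D = 2.50 mA

V_SG = V_S − V_G = 7.52 − 4.55 = 2.97 V; V_SD = V_S − V_D = 7.52 − 1.32 = 6.2 V.
V_ov = V_SG − |V_th| = 2.97 − 0.84 = 2.13 V.
Since V_SD = 6.2 V ≥ V_ov = 2.13 V, the device is in saturation.
I_D = ½ k_p V_ov² = 0.5 × 1.1 × 2.13² = 2.5 mA.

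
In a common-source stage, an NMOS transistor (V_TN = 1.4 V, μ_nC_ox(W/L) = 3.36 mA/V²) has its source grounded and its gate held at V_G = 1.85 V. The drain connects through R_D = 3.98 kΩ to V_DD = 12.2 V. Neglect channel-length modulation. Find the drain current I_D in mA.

I_D = 0.340 mA

V_GS = V_G = 1.85 V, so V_ov = 1.85 − 1.4 = 0.45 V.
Assume saturation: I_D = ½ k_n V_ov² = 0.5 × 3.36 × 0.45² = 0.34 mA, giving V_DS = V_DD − I_D R_D = 12.2 − 0.34 × 3.98 = 10.8 V.
V_DS = 10.8 V ≥ V_ov = 0.45 V, confirming saturation.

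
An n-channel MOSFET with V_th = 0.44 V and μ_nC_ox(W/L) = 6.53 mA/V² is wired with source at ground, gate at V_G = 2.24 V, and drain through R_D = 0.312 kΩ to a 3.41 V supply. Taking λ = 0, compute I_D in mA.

V_GS = V_G = 2.24 V, so V_ov = 2.24 − 0.44 = 1.8 V.
Assume saturation: I_D = ½ k_n V_ov² = 0.5 × 6.53 × 1.8² = 10.6 mA, giving V_DS = V_DD − I_D R_D = 3.41 − 10.6 × 0.312 = 0.109 V.
But 0.109 V < V_ov = 1.8 V, so the device is actually in triode.
In triode I_D = k_n[V_ov V_DS − ½ V_DS²] and I_D = (V_DD − V_DS)/R_D. Equating: 1.02 V_DS² − 4.667 V_DS + 3.41 = 0, giving V_DS = 0.912 V (the root below V_ov).
I_D = (3.41 − 0.912) / 0.312 = 8.01 mA.

I_D = 8.01 mA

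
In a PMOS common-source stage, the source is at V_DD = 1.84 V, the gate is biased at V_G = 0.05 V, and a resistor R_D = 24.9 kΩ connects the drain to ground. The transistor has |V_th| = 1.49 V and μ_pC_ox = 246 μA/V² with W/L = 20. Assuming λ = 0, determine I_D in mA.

I_D = 0.0718 mA

V_SG = V_DD − V_G = 1.84 − 0.05 = 1.79 V, so V_ov = 1.79 − 1.49 = 0.3 V.
k_p = μ_pC_ox · (W/L) = 4.92 mA/V².
Assume saturation: I_D = ½ k_p V_ov² = 0.5 × 4.92 × 0.3² = 0.221 mA, giving V_SD = V_DD − I_D R_D = 1.84 − 0.221 × 24.9 = -3.67 V.
But -3.67 V < V_ov = 0.3 V, so the device is actually in triode.
In triode I_D = k_p[V_ov V_SD − ½ V_SD²] and I_D = (V_DD − V_SD)/R_D. Equating: 61.3 V_SD² − 37.75 V_SD + 1.84 = 0, giving V_SD = 0.0534 V (the root below V_ov).
I_D = (1.84 − 0.0534) / 24.9 = 0.0718 mA.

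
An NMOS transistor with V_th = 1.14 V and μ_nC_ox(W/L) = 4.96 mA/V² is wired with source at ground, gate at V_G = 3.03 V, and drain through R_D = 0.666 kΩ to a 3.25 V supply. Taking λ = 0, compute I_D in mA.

V_GS = V_G = 3.03 V, so V_ov = 3.03 − 1.14 = 1.89 V.
Assume saturation: I_D = ½ k_n V_ov² = 0.5 × 4.96 × 1.89² = 8.86 mA, giving V_DS = V_DD − I_D R_D = 3.25 − 8.86 × 0.666 = -2.65 V.
But -2.65 V < V_ov = 1.89 V, so the device is actually in triode.
In triode I_D = k_n[V_ov V_DS − ½ V_DS²] and I_D = (V_DD − V_DS)/R_D. Equating: 1.65 V_DS² − 7.243 V_DS + 3.25 = 0, giving V_DS = 0.507 V (the root below V_ov).
I_D = (3.25 − 0.507) / 0.666 = 4.12 mA.

I_D = 4.12 mA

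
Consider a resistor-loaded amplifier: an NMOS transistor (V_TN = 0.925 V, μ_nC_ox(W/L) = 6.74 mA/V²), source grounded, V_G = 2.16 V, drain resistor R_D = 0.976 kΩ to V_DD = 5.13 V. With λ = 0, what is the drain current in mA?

V_GS = V_G = 2.16 V, so V_ov = 2.16 − 0.925 = 1.24 V.
Assume saturation: I_D = ½ k_n V_ov² = 0.5 × 6.74 × 1.24² = 5.14 mA, giving V_DS = V_DD − I_D R_D = 5.13 − 5.14 × 0.976 = 0.113 V.
But 0.113 V < V_ov = 1.24 V, so the device is actually in triode.
In triode I_D = k_n[V_ov V_DS − ½ V_DS²] and I_D = (V_DD − V_DS)/R_D. Equating: 3.29 V_DS² − 9.124 V_DS + 5.13 = 0, giving V_DS = 0.784 V (the root below V_ov).
I_D = (5.13 − 0.784) / 0.976 = 4.45 mA.

I_D = 4.45 mA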